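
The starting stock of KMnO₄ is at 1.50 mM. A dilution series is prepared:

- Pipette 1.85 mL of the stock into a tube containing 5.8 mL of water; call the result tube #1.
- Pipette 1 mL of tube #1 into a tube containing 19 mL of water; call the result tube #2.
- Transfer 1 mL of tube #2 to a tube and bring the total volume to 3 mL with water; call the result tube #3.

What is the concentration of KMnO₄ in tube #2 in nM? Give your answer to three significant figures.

Step 1: 1.85 mL + 5.8 mL = 7.65 mL total → factor 7.65/1.85 = 4.1351
Step 2: 1 mL + 19 mL = 20 mL total → factor 20/1 = 20
Dilution factor through tube #2 = 4.1351 × 20 = 82.703
[tube #2] = 1.50 mM / 82.703 = 0.01814 mM = 1.81 × 10^4 nM

1.81 × 10^4 nM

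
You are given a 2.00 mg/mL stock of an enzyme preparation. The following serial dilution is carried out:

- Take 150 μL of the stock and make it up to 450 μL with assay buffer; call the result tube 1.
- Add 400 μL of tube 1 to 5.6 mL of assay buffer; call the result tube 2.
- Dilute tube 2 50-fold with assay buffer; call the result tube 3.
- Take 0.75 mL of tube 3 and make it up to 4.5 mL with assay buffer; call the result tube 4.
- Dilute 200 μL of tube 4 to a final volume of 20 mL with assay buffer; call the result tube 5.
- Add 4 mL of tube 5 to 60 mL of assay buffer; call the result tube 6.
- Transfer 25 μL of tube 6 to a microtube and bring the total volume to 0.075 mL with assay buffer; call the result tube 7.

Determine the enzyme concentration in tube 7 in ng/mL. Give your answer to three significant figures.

0.0309 ng/mL

Step 1: 150 μL brought to 450 μL → factor 450/150 = 3
Step 2: 400 μL + 5.6 mL = 6000 μL total → factor 6000/400 = 15
Step 3: 50-fold → factor 50
Step 4: 0.75 mL brought to 4.5 mL → factor 4.5/0.75 = 6
Step 5: 200 μL brought to 20 mL → factor 20000/200 = 100
Step 6: 4 mL + 60 mL = 64 mL total → factor 64/4 = 16
Step 7: 25 μL brought to 0.075 mL → factor 75/25 = 3
Overall dilution factor = 3 × 15 × 50 × 6 × 100 × 16 × 3 = 6.48 × 10^7
Final = 2.00 mg/mL / 6.48 × 10^7 = 3.086 × 10^-8 mg/mL = 0.0309 ng/mL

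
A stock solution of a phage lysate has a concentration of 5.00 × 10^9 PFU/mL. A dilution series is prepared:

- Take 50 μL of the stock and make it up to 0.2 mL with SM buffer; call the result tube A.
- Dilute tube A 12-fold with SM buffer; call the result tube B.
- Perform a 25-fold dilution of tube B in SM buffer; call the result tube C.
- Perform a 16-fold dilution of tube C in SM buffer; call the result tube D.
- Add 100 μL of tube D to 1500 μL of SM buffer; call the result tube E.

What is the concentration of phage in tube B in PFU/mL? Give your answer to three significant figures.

Step 1: 50 μL brought to 0.2 mL → factor 200/50 = 4
Step 2: 12-fold → factor 12
Dilution factor through tube B = 4 × 12 = 48
[tube B] = 5.00 × 10^9 PFU/mL / 48 = 1.04 × 10^8 PFU/mL

1.04 × 10^8 PFU/mL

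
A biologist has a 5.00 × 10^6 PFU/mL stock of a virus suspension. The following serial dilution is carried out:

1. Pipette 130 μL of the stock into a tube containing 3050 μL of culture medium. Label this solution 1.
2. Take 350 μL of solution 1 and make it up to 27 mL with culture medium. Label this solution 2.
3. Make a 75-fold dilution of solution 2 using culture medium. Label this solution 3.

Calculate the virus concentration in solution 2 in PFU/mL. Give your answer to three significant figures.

2.65 × 10^3 PFU/mL

Step 1: 130 μL + 3050 μL = 3180 μL total → factor 3180/130 = 24.462
Step 2: 350 μL brought to 27 mL → factor 27000/350 = 77.143
Dilution factor through solution 2 = 24.462 × 77.143 = 1887
[solution 2] = 5.00 × 10^6 PFU/mL / 1887 = 2.65 × 10^3 PFU/mL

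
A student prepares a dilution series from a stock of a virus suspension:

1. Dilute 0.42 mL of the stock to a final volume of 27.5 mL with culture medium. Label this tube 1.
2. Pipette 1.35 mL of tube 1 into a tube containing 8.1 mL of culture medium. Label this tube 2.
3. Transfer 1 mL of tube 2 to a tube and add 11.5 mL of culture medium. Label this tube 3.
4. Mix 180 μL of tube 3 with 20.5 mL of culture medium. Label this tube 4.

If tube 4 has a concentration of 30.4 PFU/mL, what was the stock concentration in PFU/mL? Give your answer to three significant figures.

2.00 × 10^7 PFU/mL

Step 1: 0.42 mL brought to 27.5 mL → factor 27.5/0.42 = 65.476
Step 2: 1.35 mL + 8.1 mL = 9.45 mL total → factor 9.45/1.35 = 7
Step 3: 1 mL + 11.5 mL = 12.5 mL total → factor 12.5/1 = 12.5
Step 4: 180 μL + 20.5 mL = 20680 μL total → factor 20680/180 = 114.89
Overall dilution factor = 65.476 × 7 × 12.5 × 114.89 = 6.5822 × 10^5
Stock = 30.4 PFU/mL × 6.5822 × 10^5 = 2.00 × 10^7 PFU/mL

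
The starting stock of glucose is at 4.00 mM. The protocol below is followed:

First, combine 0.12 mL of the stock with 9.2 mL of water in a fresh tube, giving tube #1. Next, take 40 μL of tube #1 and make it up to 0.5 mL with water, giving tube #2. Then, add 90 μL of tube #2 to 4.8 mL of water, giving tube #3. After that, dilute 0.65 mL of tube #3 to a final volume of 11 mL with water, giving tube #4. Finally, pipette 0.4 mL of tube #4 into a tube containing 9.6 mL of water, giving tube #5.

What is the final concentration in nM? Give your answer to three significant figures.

Step 1: 0.12 mL + 9.2 mL = 9.32 mL total → factor 9.32/0.12 = 77.667
Step 2: 40 μL brought to 0.5 mL → factor 500/40 = 12.5
Step 3: 90 μL + 4.8 mL = 4890 μL total → factor 4890/90 = 54.333
Step 4: 0.65 mL brought to 11 mL → factor 11/0.65 = 16.923
Step 5: 0.4 mL + 9.6 mL = 10 mL total → factor 10/0.4 = 25
Overall dilution factor = 77.667 × 12.5 × 54.333 × 16.923 × 25 = 2.2317 × 10^7
Final = 4.00 mM / 2.2317 × 10^7 = 1.792 × 10^-7 mM = 0.179 nM

0.179 nM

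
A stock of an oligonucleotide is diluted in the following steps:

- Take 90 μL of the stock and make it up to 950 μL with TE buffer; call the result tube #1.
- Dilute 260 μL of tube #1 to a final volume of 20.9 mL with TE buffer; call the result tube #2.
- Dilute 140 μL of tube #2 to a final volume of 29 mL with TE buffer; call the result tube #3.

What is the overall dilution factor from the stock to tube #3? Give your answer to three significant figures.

Step 1: 90 μL brought to 950 μL → factor 950/90 = 10.556
Step 2: 260 μL brought to 20.9 mL → factor 20900/260 = 80.385
Step 3: 140 μL brought to 29 mL → factor 29000/140 = 207.14
Overall dilution factor = 10.556 × 80.385 × 207.14 = 1.7576 × 10^5

1.76 × 10^5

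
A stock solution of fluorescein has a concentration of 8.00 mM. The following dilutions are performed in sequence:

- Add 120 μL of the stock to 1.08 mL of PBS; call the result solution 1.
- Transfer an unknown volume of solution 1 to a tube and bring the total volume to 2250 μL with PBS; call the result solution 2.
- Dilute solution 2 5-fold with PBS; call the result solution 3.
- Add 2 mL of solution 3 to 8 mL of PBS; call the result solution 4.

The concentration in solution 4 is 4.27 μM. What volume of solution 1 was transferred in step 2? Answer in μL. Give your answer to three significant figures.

300 μL

Step 1: 120 μL + 1.08 mL = 1200 μL total → factor 1200/120 = 10
Step 2: v brought to 2250 μL → factor = 2250 μL/v
Step 3: 5-fold → factor 5
Step 4: 2 mL + 8 mL = 10 mL total → factor 10/2 = 5
Product of known-step factors = 250
Overall factor = 8.00 mM / (4.27 μM) = 1873.5
Step-2 factor = 1873.5 / 250 = 7.4941
v = 2250 μL / 7.4941 = 300 μL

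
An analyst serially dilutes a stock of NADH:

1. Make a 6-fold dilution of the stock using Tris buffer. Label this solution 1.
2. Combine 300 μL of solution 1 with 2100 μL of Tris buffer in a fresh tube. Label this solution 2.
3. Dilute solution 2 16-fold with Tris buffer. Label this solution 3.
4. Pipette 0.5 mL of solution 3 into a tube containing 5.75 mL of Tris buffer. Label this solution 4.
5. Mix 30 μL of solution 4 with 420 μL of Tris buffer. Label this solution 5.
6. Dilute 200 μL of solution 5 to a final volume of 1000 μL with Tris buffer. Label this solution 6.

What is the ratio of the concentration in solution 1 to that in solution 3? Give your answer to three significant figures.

128

Step 1: 6-fold → factor 6
Step 2: 300 μL + 2100 μL = 2400 μL total → factor 2400/300 = 8
Step 3: 16-fold → factor 16
Dilution factor to solution 1 = 6; to solution 3 = 768
[solution 1]/[solution 3] = (factor to solution 3)/(factor to solution 1) = 768/6 = 128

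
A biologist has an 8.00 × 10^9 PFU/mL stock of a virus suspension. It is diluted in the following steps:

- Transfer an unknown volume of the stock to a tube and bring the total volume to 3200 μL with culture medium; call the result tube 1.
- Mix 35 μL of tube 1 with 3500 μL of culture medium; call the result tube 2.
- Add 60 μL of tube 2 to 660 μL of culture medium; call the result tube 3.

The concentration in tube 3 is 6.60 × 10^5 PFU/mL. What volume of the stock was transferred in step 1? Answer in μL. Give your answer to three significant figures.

320 μL

Step 1: v brought to 3200 μL → factor = 3200 μL/v
Step 2: 35 μL + 3500 μL = 3535 μL total → factor 3535/35 = 101
Step 3: 60 μL + 660 μL = 720 μL total → factor 720/60 = 12
Product of known-step factors = 1212
Overall factor = 8.00 × 10^9 PFU/mL / (6.60 × 10^5 PFU/mL) = 12121
Step-1 factor = 12121 / 1212 = 10.001
v = 3200 μL / 10.001 = 320 μL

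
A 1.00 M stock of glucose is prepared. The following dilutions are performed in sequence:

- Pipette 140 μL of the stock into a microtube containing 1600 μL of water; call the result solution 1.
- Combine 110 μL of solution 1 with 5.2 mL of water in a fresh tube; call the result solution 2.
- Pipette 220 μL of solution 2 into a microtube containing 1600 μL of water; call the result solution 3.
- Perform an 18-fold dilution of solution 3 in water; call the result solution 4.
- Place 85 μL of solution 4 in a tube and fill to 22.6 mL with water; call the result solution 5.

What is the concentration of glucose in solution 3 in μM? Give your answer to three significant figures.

201 μM

Step 1: 140 μL + 1600 μL = 1740 μL total → factor 1740/140 = 12.429
Step 2: 110 μL + 5.2 mL = 5310 μL total → factor 5310/110 = 48.273
Step 3: 220 μL + 1600 μL = 1820 μL total → factor 1820/220 = 8.2727
Dilution factor through solution 3 = 12.429 × 48.273 × 8.2727 = 4963.3
[solution 3] = 1.00 M / 4963.3 = 0.0002015 M = 201 μM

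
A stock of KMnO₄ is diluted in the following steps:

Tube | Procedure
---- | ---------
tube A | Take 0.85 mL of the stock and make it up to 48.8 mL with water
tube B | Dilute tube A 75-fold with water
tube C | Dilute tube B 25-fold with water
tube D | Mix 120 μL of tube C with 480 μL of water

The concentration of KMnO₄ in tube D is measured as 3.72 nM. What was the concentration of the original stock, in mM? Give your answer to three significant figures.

2.00 mM

Step 1: 0.85 mL brought to 48.8 mL → factor 48.8/0.85 = 57.412
Step 2: 75-fold → factor 75
Step 3: 25-fold → factor 25
Step 4: 120 μL + 480 μL = 600 μL total → factor 600/120 = 5
Overall dilution factor = 57.412 × 75 × 25 × 5 = 5.3824 × 10^5
Stock = 3.72 nM × 5.3824 × 10^5 = 2.002 × 10^6 nM = 2.00 mM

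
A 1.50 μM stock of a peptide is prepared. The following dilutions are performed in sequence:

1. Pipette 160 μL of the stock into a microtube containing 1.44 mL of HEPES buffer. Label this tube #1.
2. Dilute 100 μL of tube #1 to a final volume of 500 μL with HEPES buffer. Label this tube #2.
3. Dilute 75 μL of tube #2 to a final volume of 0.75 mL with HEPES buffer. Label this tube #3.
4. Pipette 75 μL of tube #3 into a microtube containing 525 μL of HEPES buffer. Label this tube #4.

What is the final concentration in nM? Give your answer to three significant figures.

Step 1: 160 μL + 1.44 mL = 1600 μL total → factor 1600/160 = 10
Step 2: 100 μL brought to 500 μL → factor 500/100 = 5
Step 3: 75 μL brought to 0.75 mL → factor 750/75 = 10
Step 4: 75 μL + 525 μL = 600 μL total → factor 600/75 = 8
Overall dilution factor = 10 × 5 × 10 × 8 = 4000
Final = 1.50 μM / 4000 = 0.0003750 μM = 0.375 nM

0.375 nM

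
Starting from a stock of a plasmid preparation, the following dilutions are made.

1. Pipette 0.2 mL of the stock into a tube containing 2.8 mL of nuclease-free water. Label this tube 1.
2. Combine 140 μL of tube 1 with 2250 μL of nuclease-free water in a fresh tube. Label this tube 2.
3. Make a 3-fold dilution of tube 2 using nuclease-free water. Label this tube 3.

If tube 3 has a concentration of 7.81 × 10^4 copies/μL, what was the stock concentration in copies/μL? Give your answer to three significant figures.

6.00 × 10^7 copies/μL

Step 1: 0.2 mL + 2.8 mL = 3 mL total → factor 3/0.2 = 15
Step 2: 140 μL + 2250 μL = 2390 μL total → factor 2390/140 = 17.071
Step 3: 3-fold → factor 3
Overall dilution factor = 15 × 17.071 × 3 = 768.21
Stock = 7.81 × 10^4 copies/μL × 768.21 = 6.00 × 10^7 copies/μL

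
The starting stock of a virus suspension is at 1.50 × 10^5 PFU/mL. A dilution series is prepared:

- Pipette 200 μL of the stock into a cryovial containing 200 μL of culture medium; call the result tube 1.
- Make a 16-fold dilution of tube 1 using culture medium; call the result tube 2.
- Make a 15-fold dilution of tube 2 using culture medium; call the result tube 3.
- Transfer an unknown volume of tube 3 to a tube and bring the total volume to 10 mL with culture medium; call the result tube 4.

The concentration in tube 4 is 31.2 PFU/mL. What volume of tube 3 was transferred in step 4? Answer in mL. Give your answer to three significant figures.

0.998 mL

Step 1: 200 μL + 200 μL = 400 μL total → factor 400/200 = 2
Step 2: 16-fold → factor 16
Step 3: 15-fold → factor 15
Step 4: v brought to 10 mL → factor = 10 mL/v
Product of known-step factors = 480
Overall factor = 1.50 × 10^5 PFU/mL / (31.2 PFU/mL) = 4807.7
Step-4 factor = 4807.7 / 480 = 10.016
v = 10 mL / 10.016 = 0.998 mL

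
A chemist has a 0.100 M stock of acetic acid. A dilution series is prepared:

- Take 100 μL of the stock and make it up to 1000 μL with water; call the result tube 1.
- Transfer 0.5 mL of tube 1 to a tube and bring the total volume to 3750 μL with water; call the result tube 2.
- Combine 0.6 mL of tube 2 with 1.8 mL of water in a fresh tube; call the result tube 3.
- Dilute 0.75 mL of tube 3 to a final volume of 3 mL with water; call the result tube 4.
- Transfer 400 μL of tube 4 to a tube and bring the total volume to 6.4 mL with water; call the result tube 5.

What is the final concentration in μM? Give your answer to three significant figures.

5.21 μM

Step 1: 100 μL brought to 1000 μL → factor 1000/100 = 10
Step 2: 0.5 mL brought to 3750 μL → factor 3.75/0.5 = 7.5
Step 3: 0.6 mL + 1.8 mL = 2.4 mL total → factor 2.4/0.6 = 4
Step 4: 0.75 mL brought to 3 mL → factor 3/0.75 = 4
Step 5: 400 μL brought to 6.4 mL → factor 6400/400 = 16
Overall dilution factor = 10 × 7.5 × 4 × 4 × 16 = 19200
Final = 0.100 M / 19200 = 5.208 × 10^-6 M = 5.21 μM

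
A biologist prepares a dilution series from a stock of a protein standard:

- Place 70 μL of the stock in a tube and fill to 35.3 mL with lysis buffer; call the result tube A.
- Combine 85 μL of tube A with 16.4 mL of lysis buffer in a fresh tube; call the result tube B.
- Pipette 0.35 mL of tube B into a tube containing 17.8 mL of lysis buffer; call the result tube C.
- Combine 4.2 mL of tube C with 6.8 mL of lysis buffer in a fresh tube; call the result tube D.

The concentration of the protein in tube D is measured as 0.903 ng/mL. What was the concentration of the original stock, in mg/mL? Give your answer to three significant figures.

12.0 mg/mL

Step 1: 70 μL brought to 35.3 mL → factor 35300/70 = 504.29
Step 2: 85 μL + 16.4 mL = 16485 μL total → factor 16485/85 = 193.94
Step 3: 0.35 mL + 17.8 mL = 18.15 mL total → factor 18.15/0.35 = 51.857
Step 4: 4.2 mL + 6.8 mL = 11 mL total → factor 11/4.2 = 2.619
Overall dilution factor = 504.29 × 193.94 × 51.857 × 2.619 = 1.3283 × 10^7
Stock = 0.903 ng/mL × 1.3283 × 10^7 = 1.199 × 10^7 ng/mL = 12.0 mg/mL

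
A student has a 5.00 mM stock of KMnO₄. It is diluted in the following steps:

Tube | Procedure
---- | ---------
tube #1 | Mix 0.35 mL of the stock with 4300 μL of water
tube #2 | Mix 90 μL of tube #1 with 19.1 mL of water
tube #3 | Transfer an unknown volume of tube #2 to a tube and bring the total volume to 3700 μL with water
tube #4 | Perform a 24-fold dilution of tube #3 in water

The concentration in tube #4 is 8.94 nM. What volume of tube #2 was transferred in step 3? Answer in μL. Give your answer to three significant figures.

Step 1: 0.35 mL + 4300 μL = 4.65 mL total → factor 4.65/0.35 = 13.286
Step 2: 90 μL + 19.1 mL = 19190 μL total → factor 19190/90 = 213.22
Step 3: v brought to 3700 μL → factor = 3700 μL/v
Step 4: 24-fold → factor 24
Product of known-step factors = 67987
Overall factor = 5.00 mM / (8.94 nM) = 5.5928 × 10^5
Step-3 factor = 5.5928 × 10^5 / 67987 = 8.2263
v = 3700 μL / 8.2263 = 450 μL

450 μL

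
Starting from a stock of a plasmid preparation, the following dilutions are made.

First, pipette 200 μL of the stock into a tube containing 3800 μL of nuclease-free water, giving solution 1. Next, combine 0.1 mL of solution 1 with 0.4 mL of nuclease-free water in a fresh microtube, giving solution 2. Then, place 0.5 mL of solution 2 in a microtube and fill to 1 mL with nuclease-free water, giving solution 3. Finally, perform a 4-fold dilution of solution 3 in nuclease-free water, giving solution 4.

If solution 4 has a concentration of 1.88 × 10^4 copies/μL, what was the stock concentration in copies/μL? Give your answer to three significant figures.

Step 1: 200 μL + 3800 μL = 4000 μL total → factor 4000/200 = 20
Step 2: 0.1 mL + 0.4 mL = 0.5 mL total → factor 0.5/0.1 = 5
Step 3: 0.5 mL brought to 1 mL → factor 1/0.5 = 2
Step 4: 4-fold → factor 4
Overall dilution factor = 20 × 5 × 2 × 4 = 800
Stock = 1.88 × 10^4 copies/μL × 800 = 1.50 × 10^7 copies/μL

1.50 × 10^7 copies/μL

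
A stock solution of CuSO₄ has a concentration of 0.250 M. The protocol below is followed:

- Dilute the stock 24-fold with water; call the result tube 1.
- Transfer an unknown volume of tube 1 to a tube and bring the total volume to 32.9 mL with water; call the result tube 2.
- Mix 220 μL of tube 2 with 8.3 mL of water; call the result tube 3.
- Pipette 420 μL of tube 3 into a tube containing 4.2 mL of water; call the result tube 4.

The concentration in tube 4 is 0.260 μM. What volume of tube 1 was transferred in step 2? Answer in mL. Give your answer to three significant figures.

0.350 mL

Step 1: 24-fold → factor 24
Step 2: v brought to 32.9 mL → factor = 32.9 mL/v
Step 3: 220 μL + 8.3 mL = 8520 μL total → factor 8520/220 = 38.727
Step 4: 420 μL + 4.2 mL = 4620 μL total → factor 4620/420 = 11
Product of known-step factors = 10224
Overall factor = 0.250 M / (0.260 μM) = 9.6154 × 10^5
Step-2 factor = 9.6154 × 10^5 / 10224 = 94.047
v = 32.9 mL / 94.047 = 0.350 mL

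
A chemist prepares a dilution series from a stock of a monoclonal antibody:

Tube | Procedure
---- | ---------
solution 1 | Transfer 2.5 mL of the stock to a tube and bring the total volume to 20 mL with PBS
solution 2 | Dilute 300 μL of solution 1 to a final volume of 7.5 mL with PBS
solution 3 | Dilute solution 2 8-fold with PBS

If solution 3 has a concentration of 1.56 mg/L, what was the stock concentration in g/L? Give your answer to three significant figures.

Step 1: 2.5 mL brought to 20 mL → factor 20/2.5 = 8
Step 2: 300 μL brought to 7.5 mL → factor 7500/300 = 25
Step 3: 8-fold → factor 8
Overall dilution factor = 8 × 25 × 8 = 1600
Stock = 1.56 mg/L × 1600 = 2496 mg/L = 2.50 g/L

2.50 g/L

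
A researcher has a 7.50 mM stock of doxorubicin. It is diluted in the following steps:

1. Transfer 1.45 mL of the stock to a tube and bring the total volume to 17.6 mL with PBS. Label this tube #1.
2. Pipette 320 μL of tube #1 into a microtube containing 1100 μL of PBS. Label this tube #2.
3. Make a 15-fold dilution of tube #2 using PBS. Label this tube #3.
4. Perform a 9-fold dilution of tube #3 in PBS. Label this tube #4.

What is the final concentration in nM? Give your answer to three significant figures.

1.03 × 10^3 nM

Step 1: 1.45 mL brought to 17.6 mL → factor 17.6/1.45 = 12.138
Step 2: 320 μL + 1100 μL = 1420 μL total → factor 1420/320 = 4.4375
Step 3: 15-fold → factor 15
Step 4: 9-fold → factor 9
Overall dilution factor = 12.138 × 4.4375 × 15 × 9 = 7271.4
Final = 7.50 mM / 7271.4 = 0.001031 mM = 1.03 × 10^3 nM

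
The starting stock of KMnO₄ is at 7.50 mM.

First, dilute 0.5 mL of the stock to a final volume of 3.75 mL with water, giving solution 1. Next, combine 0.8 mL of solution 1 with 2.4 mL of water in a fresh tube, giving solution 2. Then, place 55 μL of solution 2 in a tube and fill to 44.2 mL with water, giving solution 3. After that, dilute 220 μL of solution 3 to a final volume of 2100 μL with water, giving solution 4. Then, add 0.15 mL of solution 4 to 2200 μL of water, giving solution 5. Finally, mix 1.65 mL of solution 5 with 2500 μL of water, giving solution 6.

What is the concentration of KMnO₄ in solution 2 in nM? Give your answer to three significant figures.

Step 1: 0.5 mL brought to 3.75 mL → factor 3.75/0.5 = 7.5
Step 2: 0.8 mL + 2.4 mL = 3.2 mL total → factor 3.2/0.8 = 4
Dilution factor through solution 2 = 7.5 × 4 = 30
[solution 2] = 7.50 mM / 30 = 0.2500 mM = 2.50 × 10^5 nM

2.50 × 10^5 nM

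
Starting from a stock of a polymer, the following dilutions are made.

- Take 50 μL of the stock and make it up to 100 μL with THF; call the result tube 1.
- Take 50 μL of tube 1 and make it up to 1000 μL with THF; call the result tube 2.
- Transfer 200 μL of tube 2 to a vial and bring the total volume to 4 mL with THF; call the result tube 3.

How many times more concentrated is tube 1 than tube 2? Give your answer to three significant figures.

20.0

Step 1: 50 μL brought to 100 μL → factor 100/50 = 2
Step 2: 50 μL brought to 1000 μL → factor 1000/50 = 20
Dilution factor to tube 1 = 2; to tube 2 = 40
[tube 1]/[tube 2] = (factor to tube 2)/(factor to tube 1) = 40/2 = 20.0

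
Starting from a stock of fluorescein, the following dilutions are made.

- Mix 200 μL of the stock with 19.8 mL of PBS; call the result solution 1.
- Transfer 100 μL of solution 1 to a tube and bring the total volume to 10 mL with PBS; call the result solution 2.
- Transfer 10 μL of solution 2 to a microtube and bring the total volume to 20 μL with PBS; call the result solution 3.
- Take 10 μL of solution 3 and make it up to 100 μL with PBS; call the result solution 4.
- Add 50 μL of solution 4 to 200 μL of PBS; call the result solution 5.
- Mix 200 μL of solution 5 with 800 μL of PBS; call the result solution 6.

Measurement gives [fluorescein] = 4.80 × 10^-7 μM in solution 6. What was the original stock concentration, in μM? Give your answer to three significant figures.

2.40 μM

Step 1: 200 μL + 19.8 mL = 20000 μL total → factor 20000/200 = 100
Step 2: 100 μL brought to 10 mL → factor 10000/100 = 100
Step 3: 10 μL brought to 20 μL → factor 20/10 = 2
Step 4: 10 μL brought to 100 μL → factor 100/10 = 10
Step 5: 50 μL + 200 μL = 250 μL total → factor 250/50 = 5
Step 6: 200 μL + 800 μL = 1000 μL total → factor 1000/200 = 5
Overall dilution factor = 100 × 100 × 2 × 10 × 5 × 5 = 5 × 10^6
Stock = 4.80 × 10^-7 μM × 5 × 10^6 = 2.40 μM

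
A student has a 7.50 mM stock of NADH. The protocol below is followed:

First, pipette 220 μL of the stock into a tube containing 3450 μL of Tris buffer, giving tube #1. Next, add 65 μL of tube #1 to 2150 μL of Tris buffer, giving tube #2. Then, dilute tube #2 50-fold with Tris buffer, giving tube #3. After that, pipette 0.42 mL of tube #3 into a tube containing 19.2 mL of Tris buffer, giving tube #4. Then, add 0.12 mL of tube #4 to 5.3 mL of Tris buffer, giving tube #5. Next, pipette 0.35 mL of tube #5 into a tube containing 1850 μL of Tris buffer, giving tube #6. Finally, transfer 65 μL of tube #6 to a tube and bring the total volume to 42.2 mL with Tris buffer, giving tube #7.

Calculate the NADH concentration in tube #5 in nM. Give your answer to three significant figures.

Step 1: 220 μL + 3450 μL = 3670 μL total → factor 3670/220 = 16.682
Step 2: 65 μL + 2150 μL = 2215 μL total → factor 2215/65 = 34.077
Step 3: 50-fold → factor 50
Step 4: 0.42 mL + 19.2 mL = 19.62 mL total → factor 19.62/0.42 = 46.714
Step 5: 0.12 mL + 5.3 mL = 5.42 mL total → factor 5.42/0.12 = 45.167
Dilution factor through tube #5 = 16.682 × 34.077 × 50 × 46.714 × 45.167 = 5.9971 × 10^7
[tube #5] = 7.50 mM / 5.9971 × 10^7 = 1.251 × 10^-7 mM = 0.125 nM

0.125 nM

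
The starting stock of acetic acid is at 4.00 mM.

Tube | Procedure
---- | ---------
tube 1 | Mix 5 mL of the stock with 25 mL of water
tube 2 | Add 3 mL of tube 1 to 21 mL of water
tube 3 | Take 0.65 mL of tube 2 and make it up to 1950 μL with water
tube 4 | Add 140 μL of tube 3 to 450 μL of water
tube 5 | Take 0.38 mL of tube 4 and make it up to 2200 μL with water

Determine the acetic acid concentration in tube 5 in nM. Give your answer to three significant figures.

1.14 × 10^3 nM

Step 1: 5 mL + 25 mL = 30 mL total → factor 30/5 = 6
Step 2: 3 mL + 21 mL = 24 mL total → factor 24/3 = 8
Step 3: 0.65 mL brought to 1950 μL → factor 1.95/0.65 = 3
Step 4: 140 μL + 450 μL = 590 μL total → factor 590/140 = 4.2143
Step 5: 0.38 mL brought to 2200 μL → factor 2.2/0.38 = 5.7895
Overall dilution factor = 6 × 8 × 3 × 4.2143 × 5.7895 = 3513.4
Final = 4.00 mM / 3513.4 = 0.001139 mM = 1.14 × 10^3 nM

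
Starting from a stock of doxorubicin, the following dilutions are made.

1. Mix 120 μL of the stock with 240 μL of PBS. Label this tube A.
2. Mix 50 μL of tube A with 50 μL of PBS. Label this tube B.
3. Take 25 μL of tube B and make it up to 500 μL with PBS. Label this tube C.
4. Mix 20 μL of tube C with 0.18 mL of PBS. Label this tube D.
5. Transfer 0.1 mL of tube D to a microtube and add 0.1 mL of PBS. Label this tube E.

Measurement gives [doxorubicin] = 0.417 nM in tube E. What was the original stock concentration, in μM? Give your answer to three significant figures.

Step 1: 120 μL + 240 μL = 360 μL total → factor 360/120 = 3
Step 2: 50 μL + 50 μL = 100 μL total → factor 100/50 = 2
Step 3: 25 μL brought to 500 μL → factor 500/25 = 20
Step 4: 20 μL + 0.18 mL = 200 μL total → factor 200/20 = 10
Step 5: 0.1 mL + 0.1 mL = 0.2 mL total → factor 0.2/0.1 = 2
Overall dilution factor = 3 × 2 × 20 × 10 × 2 = 2400
Stock = 0.417 nM × 2400 = 1001 nM = 1.00 μM

1.00 μM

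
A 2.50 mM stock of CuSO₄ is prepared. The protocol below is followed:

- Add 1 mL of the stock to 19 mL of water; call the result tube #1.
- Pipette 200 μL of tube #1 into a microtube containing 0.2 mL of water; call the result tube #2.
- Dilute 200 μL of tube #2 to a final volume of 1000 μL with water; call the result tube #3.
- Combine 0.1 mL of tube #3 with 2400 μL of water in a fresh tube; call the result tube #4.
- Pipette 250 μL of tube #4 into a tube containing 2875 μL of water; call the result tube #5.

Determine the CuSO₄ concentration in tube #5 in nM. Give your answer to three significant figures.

Step 1: 1 mL + 19 mL = 20 mL total → factor 20/1 = 20
Step 2: 200 μL + 0.2 mL = 400 μL total → factor 400/200 = 2
Step 3: 200 μL brought to 1000 μL → factor 1000/200 = 5
Step 4: 0.1 mL + 2400 μL = 2.5 mL total → factor 2.5/0.1 = 25
Step 5: 250 μL + 2875 μL = 3125 μL total → factor 3125/250 = 12.5
Overall dilution factor = 20 × 2 × 5 × 25 × 12.5 = 62500
Final = 2.50 mM / 62500 = 4.000 × 10^-5 mM = 40.0 nM

40.0 nM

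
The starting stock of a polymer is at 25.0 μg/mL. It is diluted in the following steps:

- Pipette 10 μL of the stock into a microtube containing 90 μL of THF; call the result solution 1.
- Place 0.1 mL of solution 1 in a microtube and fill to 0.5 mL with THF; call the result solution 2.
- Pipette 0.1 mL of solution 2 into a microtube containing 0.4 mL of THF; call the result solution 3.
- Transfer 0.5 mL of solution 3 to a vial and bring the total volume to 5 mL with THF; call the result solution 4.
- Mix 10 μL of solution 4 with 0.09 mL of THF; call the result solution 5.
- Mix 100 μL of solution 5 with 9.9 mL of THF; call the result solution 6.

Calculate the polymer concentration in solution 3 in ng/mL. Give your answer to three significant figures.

100 ng/mL

Step 1: 10 μL + 90 μL = 100 μL total → factor 100/10 = 10
Step 2: 0.1 mL brought to 0.5 mL → factor 0.5/0.1 = 5
Step 3: 0.1 mL + 0.4 mL = 0.5 mL total → factor 0.5/0.1 = 5
Dilution factor through solution 3 = 10 × 5 × 5 = 250
[solution 3] = 25.0 μg/mL / 250 = 0.1000 μg/mL = 100 ng/mL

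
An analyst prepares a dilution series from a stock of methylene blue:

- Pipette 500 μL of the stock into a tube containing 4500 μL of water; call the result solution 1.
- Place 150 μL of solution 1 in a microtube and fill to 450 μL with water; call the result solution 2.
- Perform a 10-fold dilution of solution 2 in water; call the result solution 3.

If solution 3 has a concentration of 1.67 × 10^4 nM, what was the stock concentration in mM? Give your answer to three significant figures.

Step 1: 500 μL + 4500 μL = 5000 μL total → factor 5000/500 = 10
Step 2: 150 μL brought to 450 μL → factor 450/150 = 3
Step 3: 10-fold → factor 10
Overall dilution factor = 10 × 3 × 10 = 300
Stock = 1.67 × 10^4 nM × 300 = 5.010 × 10^6 nM = 5.01 mM

5.01 mM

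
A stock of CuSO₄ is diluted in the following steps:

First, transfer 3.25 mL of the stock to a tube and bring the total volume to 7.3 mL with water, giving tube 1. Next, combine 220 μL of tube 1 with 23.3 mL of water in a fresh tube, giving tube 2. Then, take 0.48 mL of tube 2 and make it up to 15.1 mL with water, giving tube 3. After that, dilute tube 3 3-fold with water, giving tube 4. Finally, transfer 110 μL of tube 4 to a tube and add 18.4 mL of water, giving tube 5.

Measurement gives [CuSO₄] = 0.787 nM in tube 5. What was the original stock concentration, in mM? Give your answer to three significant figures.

Step 1: 3.25 mL brought to 7.3 mL → factor 7.3/3.25 = 2.2462
Step 2: 220 μL + 23.3 mL = 23520 μL total → factor 23520/220 = 106.91
Step 3: 0.48 mL brought to 15.1 mL → factor 15.1/0.48 = 31.458
Step 4: 3-fold → factor 3
Step 5: 110 μL + 18.4 mL = 18510 μL total → factor 18510/110 = 168.27
Overall dilution factor = 2.2462 × 106.91 × 31.458 × 3 × 168.27 = 3.8135 × 10^6
Stock = 0.787 nM × 3.8135 × 10^6 = 3.001 × 10^6 nM = 3.00 mM

3.00 mM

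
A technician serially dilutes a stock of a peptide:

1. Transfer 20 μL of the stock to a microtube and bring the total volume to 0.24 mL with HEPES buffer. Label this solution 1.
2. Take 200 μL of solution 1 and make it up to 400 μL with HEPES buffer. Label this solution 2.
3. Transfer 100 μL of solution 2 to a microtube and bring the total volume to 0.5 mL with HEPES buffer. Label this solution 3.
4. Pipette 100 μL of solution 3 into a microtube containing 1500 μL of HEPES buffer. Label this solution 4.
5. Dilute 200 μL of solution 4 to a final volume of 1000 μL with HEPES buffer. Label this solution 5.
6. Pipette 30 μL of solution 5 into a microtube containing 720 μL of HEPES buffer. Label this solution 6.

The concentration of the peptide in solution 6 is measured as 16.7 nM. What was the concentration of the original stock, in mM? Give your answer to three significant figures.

Step 1: 20 μL brought to 0.24 mL → factor 240/20 = 12
Step 2: 200 μL brought to 400 μL → factor 400/200 = 2
Step 3: 100 μL brought to 0.5 mL → factor 500/100 = 5
Step 4: 100 μL + 1500 μL = 1600 μL total → factor 1600/100 = 16
Step 5: 200 μL brought to 1000 μL → factor 1000/200 = 5
Step 6: 30 μL + 720 μL = 750 μL total → factor 750/30 = 25
Overall dilution factor = 12 × 2 × 5 × 16 × 5 × 25 = 2.4 × 10^5
Stock = 16.7 nM × 2.4 × 10^5 = 4.008 × 10^6 nM = 4.01 mM

4.01 mM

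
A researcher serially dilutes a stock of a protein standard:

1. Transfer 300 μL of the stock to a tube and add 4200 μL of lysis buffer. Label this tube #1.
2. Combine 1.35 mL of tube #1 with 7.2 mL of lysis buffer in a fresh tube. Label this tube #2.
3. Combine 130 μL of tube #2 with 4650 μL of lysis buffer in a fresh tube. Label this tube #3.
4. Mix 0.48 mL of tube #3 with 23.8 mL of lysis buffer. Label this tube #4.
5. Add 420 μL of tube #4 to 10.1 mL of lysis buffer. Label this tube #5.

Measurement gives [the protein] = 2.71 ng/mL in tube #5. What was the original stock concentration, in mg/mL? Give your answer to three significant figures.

12.0 mg/mL

Step 1: 300 μL + 4200 μL = 4500 μL total → factor 4500/300 = 15
Step 2: 1.35 mL + 7.2 mL = 8.55 mL total → factor 8.55/1.35 = 6.3333
Step 3: 130 μL + 4650 μL = 4780 μL total → factor 4780/130 = 36.769
Step 4: 0.48 mL + 23.8 mL = 24.28 mL total → factor 24.28/0.48 = 50.583
Step 5: 420 μL + 10.1 mL = 10520 μL total → factor 10520/420 = 25.048
Overall dilution factor = 15 × 6.3333 × 36.769 × 50.583 × 25.048 = 4.4257 × 10^6
Stock = 2.71 ng/mL × 4.4257 × 10^6 = 1.199 × 10^7 ng/mL = 12.0 mg/mL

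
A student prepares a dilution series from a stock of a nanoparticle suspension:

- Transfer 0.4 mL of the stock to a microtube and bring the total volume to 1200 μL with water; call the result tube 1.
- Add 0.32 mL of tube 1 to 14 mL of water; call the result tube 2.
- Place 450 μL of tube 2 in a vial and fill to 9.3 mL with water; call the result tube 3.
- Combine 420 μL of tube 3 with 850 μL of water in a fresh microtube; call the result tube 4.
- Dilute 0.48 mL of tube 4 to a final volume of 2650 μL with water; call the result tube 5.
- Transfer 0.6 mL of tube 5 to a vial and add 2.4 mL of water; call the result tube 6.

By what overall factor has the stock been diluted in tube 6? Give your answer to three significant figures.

Step 1: 0.4 mL brought to 1200 μL → factor 1.2/0.4 = 3
Step 2: 0.32 mL + 14 mL = 14.32 mL total → factor 14.32/0.32 = 44.75
Step 3: 450 μL brought to 9.3 mL → factor 9300/450 = 20.667
Step 4: 420 μL + 850 μL = 1270 μL total → factor 1270/420 = 3.0238
Step 5: 0.48 mL brought to 2650 μL → factor 2.65/0.48 = 5.5208
Step 6: 0.6 mL + 2.4 mL = 3 mL total → factor 3/0.6 = 5
Overall dilution factor = 3 × 44.75 × 20.667 × 3.0238 × 5.5208 × 5 = 2.3159 × 10^5

2.32 × 10^5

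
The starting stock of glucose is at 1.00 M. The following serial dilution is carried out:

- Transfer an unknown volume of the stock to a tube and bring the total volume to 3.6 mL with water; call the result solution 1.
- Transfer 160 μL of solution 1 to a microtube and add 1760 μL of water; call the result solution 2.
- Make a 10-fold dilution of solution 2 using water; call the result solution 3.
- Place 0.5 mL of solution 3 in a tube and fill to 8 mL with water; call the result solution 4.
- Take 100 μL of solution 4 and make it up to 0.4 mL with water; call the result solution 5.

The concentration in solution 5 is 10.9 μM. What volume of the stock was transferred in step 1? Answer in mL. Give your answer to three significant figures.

Step 1: v brought to 3.6 mL → factor = 3.6 mL/v
Step 2: 160 μL + 1760 μL = 1920 μL total → factor 1920/160 = 12
Step 3: 10-fold → factor 10
Step 4: 0.5 mL brought to 8 mL → factor 8/0.5 = 16
Step 5: 100 μL brought to 0.4 mL → factor 400/100 = 4
Product of known-step factors = 7680
Overall factor = 1.00 M / (10.9 μM) = 91743
Step-1 factor = 91743 / 7680 = 11.946
v = 3.6 mL / 11.946 = 0.301 mL

0.301 mL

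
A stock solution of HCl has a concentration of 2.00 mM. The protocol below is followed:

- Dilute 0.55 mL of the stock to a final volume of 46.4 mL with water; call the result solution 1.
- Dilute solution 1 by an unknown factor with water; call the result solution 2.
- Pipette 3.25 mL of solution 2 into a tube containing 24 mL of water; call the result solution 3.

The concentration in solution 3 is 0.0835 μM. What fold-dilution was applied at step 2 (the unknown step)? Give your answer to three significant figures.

33.9-fold

Step 1: 0.55 mL brought to 46.4 mL → factor 46.4/0.55 = 84.364
Step 2: unknown factor x
Step 3: 3.25 mL + 24 mL = 27.25 mL total → factor 27.25/3.25 = 8.3846
Product of known-step factors = 707.36
Overall factor = 2.00 mM / (0.0835 μM) = 23952
x = 23952 / 707.36 = 33.9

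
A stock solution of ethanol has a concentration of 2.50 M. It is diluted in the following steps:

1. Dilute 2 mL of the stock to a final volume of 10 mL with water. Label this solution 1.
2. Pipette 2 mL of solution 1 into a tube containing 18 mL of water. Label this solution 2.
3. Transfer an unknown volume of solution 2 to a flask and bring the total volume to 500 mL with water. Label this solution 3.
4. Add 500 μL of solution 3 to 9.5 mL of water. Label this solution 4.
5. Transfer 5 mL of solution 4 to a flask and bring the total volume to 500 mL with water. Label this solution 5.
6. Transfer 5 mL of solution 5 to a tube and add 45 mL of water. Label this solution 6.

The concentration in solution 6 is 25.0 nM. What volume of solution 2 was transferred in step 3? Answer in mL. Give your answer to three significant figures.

5.00 mL

Step 1: 2 mL brought to 10 mL → factor 10/2 = 5
Step 2: 2 mL + 18 mL = 20 mL total → factor 20/2 = 10
Step 3: v brought to 500 mL → factor = 500 mL/v
Step 4: 500 μL + 9.5 mL = 10000 μL total → factor 10000/500 = 20
Step 5: 5 mL brought to 500 mL → factor 500/5 = 100
Step 6: 5 mL + 45 mL = 50 mL total → factor 50/5 = 10
Product of known-step factors = 1 × 10^6
Overall factor = 2.50 M / (25.0 nM) = 1 × 10^8
Step-3 factor = 1 × 10^8 / 1 × 10^6 = 100
v = 500 mL / 100 = 5.00 mL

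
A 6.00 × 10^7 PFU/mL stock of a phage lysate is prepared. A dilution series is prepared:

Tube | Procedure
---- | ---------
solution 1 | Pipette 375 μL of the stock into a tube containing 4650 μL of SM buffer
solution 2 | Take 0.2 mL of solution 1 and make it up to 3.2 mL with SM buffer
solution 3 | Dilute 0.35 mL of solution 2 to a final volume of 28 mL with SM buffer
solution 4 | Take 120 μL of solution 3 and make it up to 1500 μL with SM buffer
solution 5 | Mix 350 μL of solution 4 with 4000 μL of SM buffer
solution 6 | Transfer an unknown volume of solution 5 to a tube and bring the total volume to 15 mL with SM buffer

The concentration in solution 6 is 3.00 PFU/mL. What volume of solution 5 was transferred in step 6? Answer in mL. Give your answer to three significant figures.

Step 1: 375 μL + 4650 μL = 5025 μL total → factor 5025/375 = 13.4
Step 2: 0.2 mL brought to 3.2 mL → factor 3.2/0.2 = 16
Step 3: 0.35 mL brought to 28 mL → factor 28/0.35 = 80
Step 4: 120 μL brought to 1500 μL → factor 1500/120 = 12.5
Step 5: 350 μL + 4000 μL = 4350 μL total → factor 4350/350 = 12.429
Step 6: v brought to 15 mL → factor = 15 mL/v
Product of known-step factors = 2.6647 × 10^6
Overall factor = 6.00 × 10^7 PFU/mL / (3.00 PFU/mL) = 2 × 10^7
Step-6 factor = 2 × 10^7 / 2.6647 × 10^6 = 7.5056
v = 15 mL / 7.5056 = 2.00 mL

2.00 mL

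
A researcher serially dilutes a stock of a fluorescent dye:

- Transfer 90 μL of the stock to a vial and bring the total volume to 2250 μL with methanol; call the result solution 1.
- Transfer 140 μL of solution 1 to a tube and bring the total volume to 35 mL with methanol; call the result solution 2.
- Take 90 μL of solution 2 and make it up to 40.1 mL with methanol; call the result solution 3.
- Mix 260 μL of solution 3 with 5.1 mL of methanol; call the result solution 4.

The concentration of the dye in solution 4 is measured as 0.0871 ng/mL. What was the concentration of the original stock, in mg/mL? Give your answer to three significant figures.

Step 1: 90 μL brought to 2250 μL → factor 2250/90 = 25
Step 2: 140 μL brought to 35 mL → factor 35000/140 = 250
Step 3: 90 μL brought to 40.1 mL → factor 40100/90 = 445.56
Step 4: 260 μL + 5.1 mL = 5360 μL total → factor 5360/260 = 20.615
Overall dilution factor = 25 × 250 × 445.56 × 20.615 = 5.7408 × 10^7
Stock = 0.0871 ng/mL × 5.7408 × 10^7 = 5.000 × 10^6 ng/mL = 5.00 mg/mL

5.00 mg/mL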